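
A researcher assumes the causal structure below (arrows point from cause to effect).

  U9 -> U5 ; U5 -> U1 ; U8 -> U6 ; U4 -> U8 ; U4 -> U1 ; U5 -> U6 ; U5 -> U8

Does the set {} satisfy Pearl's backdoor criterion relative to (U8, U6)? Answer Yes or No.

No

Backdoor paths from U8 to U6 (paths whose first edge points into U8):
  P1: U8 <- U5 -> U6
  P2: U8 <- U4 -> U1 <- U5 -> U6
Condition 1 (no descendant of U8 in the set): holds — descendants of U8 are {U6}; none are in {}.
Condition 2 (every backdoor path blocked by {}):
  P1: open — no interior node is in the conditioning set.
  P2: blocked at collider U1 (neither it nor any descendant is in the conditioning set).
{} does not satisfy the backdoor criterion.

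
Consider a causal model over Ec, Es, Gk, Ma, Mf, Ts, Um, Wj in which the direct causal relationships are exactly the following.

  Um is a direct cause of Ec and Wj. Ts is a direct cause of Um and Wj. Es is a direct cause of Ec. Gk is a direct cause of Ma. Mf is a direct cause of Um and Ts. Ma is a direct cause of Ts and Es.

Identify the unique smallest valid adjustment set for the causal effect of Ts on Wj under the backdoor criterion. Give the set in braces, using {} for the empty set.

{Mf}

Variables eligible for adjustment (non-descendants of Ts, excluding Ts and Wj): {Es, Gk, Ma, Mf}.
Backdoor paths from Ts to Wj:
  P1: Ts <- Mf -> Um -> Wj
  P2: Ts <- Ma -> Es -> Ec <- Um -> Wj
The empty set is not sufficient: P1 (Ts <- Mf -> Um -> Wj) has no collider blocking it and no conditioned non-collider, so it is open.
Try {Mf}:
  P1: blocked at fork node Mf ∈ conditioning set.
  P2: blocked at collider Ec (neither it nor any descendant is in the conditioning set).
{Mf} contains no descendant of Ts and blocks every backdoor path.
No other singleton works — e.g. {Gk} leaves P1 open — so {Mf} is the unique smallest valid adjustment set.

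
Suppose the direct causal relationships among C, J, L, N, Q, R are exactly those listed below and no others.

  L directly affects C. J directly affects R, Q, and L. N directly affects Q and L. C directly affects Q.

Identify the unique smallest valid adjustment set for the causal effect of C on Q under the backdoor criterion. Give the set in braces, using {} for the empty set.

Variables eligible for adjustment (non-descendants of C, excluding C and Q): {J, L, N, R}.
Backdoor paths from C to Q:
  P1: C <- L <- J -> Q
  P2: C <- L <- N -> Q
The empty set is not sufficient: P1 (C <- L <- J -> Q) has no collider blocking it and no conditioned non-collider, so it is open.
Try {L}:
  P1: blocked at chain node L ∈ conditioning set.
  P2: blocked at chain node L ∈ conditioning set.
{L} contains no descendant of C and blocks every backdoor path.
No other singleton works — e.g. {J} leaves P2 open — so {L} is the unique smallest valid adjustment set.

{L}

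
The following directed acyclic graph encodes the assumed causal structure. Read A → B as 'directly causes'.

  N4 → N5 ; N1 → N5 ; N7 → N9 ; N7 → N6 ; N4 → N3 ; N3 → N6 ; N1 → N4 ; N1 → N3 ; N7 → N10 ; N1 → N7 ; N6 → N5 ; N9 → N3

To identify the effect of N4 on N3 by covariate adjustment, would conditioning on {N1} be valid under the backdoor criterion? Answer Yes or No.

Yes

Backdoor paths from N4 to N3 (paths whose first edge points into N4):
  P1: N4 <- N1 -> N7 -> N9 -> N3
  P2: N4 <- N1 -> N7 -> N6 <- N3
  P3: N4 <- N1 -> N3
  P4: N4 <- N1 -> N5 <- N6 <- N7 -> N9 -> N3
  P5: N4 <- N1 -> N5 <- N6 <- N3
Condition 1 (no descendant of N4 in the set): holds — descendants of N4 are {N3, N5, N6}; none are in {N1}.
Condition 2 (every backdoor path blocked by {N1}):
  P1: blocked at fork node N1 ∈ conditioning set.
  P2: blocked at fork node N1 ∈ conditioning set.
  P3: blocked at fork node N1 ∈ conditioning set.
  P4: blocked at fork node N1 ∈ conditioning set.
  P5: blocked at fork node N1 ∈ conditioning set.
{N1} satisfies the backdoor criterion.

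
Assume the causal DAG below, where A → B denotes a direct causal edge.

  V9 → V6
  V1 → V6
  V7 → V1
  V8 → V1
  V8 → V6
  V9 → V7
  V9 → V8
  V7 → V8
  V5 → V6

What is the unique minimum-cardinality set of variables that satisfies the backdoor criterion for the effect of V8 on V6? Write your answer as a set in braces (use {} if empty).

{V7, V9}

Variables eligible for adjustment (non-descendants of V8, excluding V8 and V6): {V5, V7, V9}.
Backdoor paths from V8 to V6:
  P1: V8 <- V9 -> V7 -> V1 -> V6
  P2: V8 <- V9 -> V6
  P3: V8 <- V7 <- V9 -> V6
  P4: V8 <- V7 -> V1 -> V6
The empty set is not sufficient: P1 (V8 <- V9 -> V7 -> V1 -> V6) has no collider blocking it and no conditioned non-collider, so it is open.
Try {V7, V9}:
  P1: blocked at fork node V9 ∈ conditioning set.
  P2: blocked at fork node V9 ∈ conditioning set.
  P3: blocked at chain node V7 ∈ conditioning set.
  P4: blocked at fork node V7 ∈ conditioning set.
{V7, V9} contains no descendant of V8 and blocks every backdoor path.
Every element of {V7, V9} is needed (dropping V7 leaves P4 open; dropping V9 leaves P2 open), so no proper subset is valid.
Among all size-2 subsets of the eligible variables, only {V7, V9} blocks every backdoor path, so it is the unique smallest valid adjustment set.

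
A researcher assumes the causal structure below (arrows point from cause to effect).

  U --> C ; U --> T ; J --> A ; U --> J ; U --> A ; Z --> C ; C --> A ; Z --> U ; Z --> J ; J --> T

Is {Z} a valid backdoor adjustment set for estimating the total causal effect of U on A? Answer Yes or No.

Yes

Backdoor paths from U to A (paths whose first edge points into U):
  P1: U <- Z -> J -> A
  P2: U <- Z -> C -> A
Condition 1 (no descendant of U in the set): holds — descendants of U are {A, C, J, T}; none are in {Z}.
Condition 2 (every backdoor path blocked by {Z}):
  P1: blocked at fork node Z ∈ conditioning set.
  P2: blocked at fork node Z ∈ conditioning set.
{Z} satisfies the backdoor criterion.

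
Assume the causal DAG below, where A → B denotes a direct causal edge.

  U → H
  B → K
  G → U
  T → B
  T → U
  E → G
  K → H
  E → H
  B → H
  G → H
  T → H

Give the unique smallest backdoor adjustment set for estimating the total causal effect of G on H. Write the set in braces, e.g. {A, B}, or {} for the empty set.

{E}

Variables eligible for adjustment (non-descendants of G, excluding G and H): {B, E, K, T}.
Backdoor paths from G to H:
  P1: G <- E -> H
The empty set is not sufficient: P1 (G <- E -> H) has no collider blocking it and no conditioned non-collider, so it is open.
Try {E}:
  P1: blocked at fork node E ∈ conditioning set.
{E} contains no descendant of G and blocks every backdoor path.
No other singleton works — e.g. {T} leaves P1 open — so {E} is the unique smallest valid adjustment set.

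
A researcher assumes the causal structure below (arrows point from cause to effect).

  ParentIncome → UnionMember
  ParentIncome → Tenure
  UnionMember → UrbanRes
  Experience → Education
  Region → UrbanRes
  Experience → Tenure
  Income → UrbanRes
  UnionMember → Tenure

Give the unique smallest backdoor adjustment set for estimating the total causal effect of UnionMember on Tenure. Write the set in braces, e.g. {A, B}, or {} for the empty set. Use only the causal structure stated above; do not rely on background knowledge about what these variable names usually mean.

{ParentIncome}

Variables eligible for adjustment (non-descendants of UnionMember, excluding UnionMember and Tenure): {Education, Experience, Income, ParentIncome, Region}.
Backdoor paths from UnionMember to Tenure:
  P1: UnionMember <- ParentIncome -> Tenure
The empty set is not sufficient: P1 (UnionMember <- ParentIncome -> Tenure) has no collider blocking it and no conditioned non-collider, so it is open.
Try {ParentIncome}:
  P1: blocked at fork node ParentIncome ∈ conditioning set.
{ParentIncome} contains no descendant of UnionMember and blocks every backdoor path.
No other singleton works — e.g. {Income} leaves P1 open — so {ParentIncome} is the unique smallest valid adjustment set.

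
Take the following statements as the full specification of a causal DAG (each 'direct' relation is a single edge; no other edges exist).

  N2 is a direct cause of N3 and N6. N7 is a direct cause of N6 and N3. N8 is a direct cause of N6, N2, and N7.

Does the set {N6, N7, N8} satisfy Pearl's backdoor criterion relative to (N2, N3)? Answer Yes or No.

Backdoor paths from N2 to N3 (paths whose first edge points into N2):
  P1: N2 <- N8 -> N7 -> N3
  P2: N2 <- N8 -> N6 <- N7 -> N3
Condition 1 (no descendant of N2 in the set): FAILS — N6 is a descendant of N2.
Condition 2 (every backdoor path blocked by {N6, N7, N8}):
  P1: blocked at fork node N8 ∈ conditioning set.
  P2: blocked at fork node N8 ∈ conditioning set.
{N6, N7, N8} does not satisfy the backdoor criterion.

No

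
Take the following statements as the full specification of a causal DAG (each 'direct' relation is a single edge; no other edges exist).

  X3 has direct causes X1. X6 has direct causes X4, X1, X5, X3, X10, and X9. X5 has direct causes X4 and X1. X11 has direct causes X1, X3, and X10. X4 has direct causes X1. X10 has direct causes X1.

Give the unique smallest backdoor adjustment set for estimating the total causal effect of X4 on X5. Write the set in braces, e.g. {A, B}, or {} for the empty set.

{X1}

Variables eligible for adjustment (non-descendants of X4, excluding X4 and X5): {X1, X10, X11, X3, X9}.
Backdoor paths from X4 to X5:
  P1: X4 <- X1 -> X5
  P2: X4 <- X1 -> X3 -> X11 <- X10 -> X6 <- X5
  P3: X4 <- X1 -> X3 -> X6 <- X5
  P4: X4 <- X1 -> X10 -> X11 <- X3 -> X6 <- X5
  P5: X4 <- X1 -> X10 -> X6 <- X5
  P6: X4 <- X1 -> X11 <- X3 -> X6 <- X5
  P7: X4 <- X1 -> X11 <- X10 -> X6 <- X5
  P8: X4 <- X1 -> X6 <- X5
The empty set is not sufficient: P1 (X4 <- X1 -> X5) has no collider blocking it and no conditioned non-collider, so it is open.
Try {X1}:
  P1: blocked at fork node X1 ∈ conditioning set.
  P2: blocked at fork node X1 ∈ conditioning set.
  P3: blocked at fork node X1 ∈ conditioning set.
  P4: blocked at fork node X1 ∈ conditioning set.
  P5: blocked at fork node X1 ∈ conditioning set.
  P6: blocked at fork node X1 ∈ conditioning set.
  P7: blocked at fork node X1 ∈ conditioning set.
  P8: blocked at fork node X1 ∈ conditioning set.
{X1} contains no descendant of X4 and blocks every backdoor path.
No other singleton works — e.g. {X3} leaves P1 open — so {X1} is the unique smallest valid adjustment set.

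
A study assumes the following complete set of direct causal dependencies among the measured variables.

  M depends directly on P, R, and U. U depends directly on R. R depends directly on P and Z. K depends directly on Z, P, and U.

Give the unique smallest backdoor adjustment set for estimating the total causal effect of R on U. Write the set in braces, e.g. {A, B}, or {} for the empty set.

{}

Variables eligible for adjustment (non-descendants of R, excluding R and U): {P, Z}.
Backdoor paths from R to U:
  P1: R <- Z -> K <- P -> M <- U
  P2: R <- Z -> K <- U
  P3: R <- P -> K <- U
  P4: R <- P -> M <- U
Each backdoor path contains an unconditioned collider, so every path is already blocked with the empty conditioning set:
  P1: blocked at collider K (neither it nor any descendant is in the conditioning set).
  P2: blocked at collider K (neither it nor any descendant is in the conditioning set).
  P3: blocked at collider K (neither it nor any descendant is in the conditioning set).
  P4: blocked at collider M (neither it nor any descendant is in the conditioning set).
The empty set is therefore the unique smallest valid set.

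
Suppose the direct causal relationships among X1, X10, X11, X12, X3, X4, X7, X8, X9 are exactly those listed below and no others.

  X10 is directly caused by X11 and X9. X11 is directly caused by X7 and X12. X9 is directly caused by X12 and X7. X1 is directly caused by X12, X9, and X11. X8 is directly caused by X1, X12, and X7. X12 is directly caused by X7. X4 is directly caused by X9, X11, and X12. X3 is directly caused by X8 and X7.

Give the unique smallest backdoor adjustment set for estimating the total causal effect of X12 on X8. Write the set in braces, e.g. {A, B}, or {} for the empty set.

{X7}

Variables eligible for adjustment (non-descendants of X12, excluding X12 and X8): {X7}.
Backdoor paths from X12 to X8:
  P1: X12 <- X7 -> X9 -> X10 <- X11 -> X1 -> X8
  P2: X12 <- X7 -> X9 -> X1 -> X8
  P3: X12 <- X7 -> X9 -> X4 <- X11 -> X1 -> X8
  P4: X12 <- X7 -> X11 -> X10 <- X9 -> X1 -> X8
  P5: X12 <- X7 -> X11 -> X1 -> X8
  P6: X12 <- X7 -> X11 -> X4 <- X9 -> X1 -> X8
  P7: X12 <- X7 -> X8
  P8: X12 <- X7 -> X3 <- X8
The empty set is not sufficient: P2 (X12 <- X7 -> X9 -> X1 -> X8) has no collider blocking it and no conditioned non-collider, so it is open.
Try {X7}:
  P1: blocked at fork node X7 ∈ conditioning set.
  P2: blocked at fork node X7 ∈ conditioning set.
  P3: blocked at fork node X7 ∈ conditioning set.
  P4: blocked at fork node X7 ∈ conditioning set.
  P5: blocked at fork node X7 ∈ conditioning set.
  P6: blocked at fork node X7 ∈ conditioning set.
  P7: blocked at fork node X7 ∈ conditioning set.
  P8: blocked at fork node X7 ∈ conditioning set.
{X7} contains no descendant of X12 and blocks every backdoor path.
{X7} is the unique smallest valid adjustment set.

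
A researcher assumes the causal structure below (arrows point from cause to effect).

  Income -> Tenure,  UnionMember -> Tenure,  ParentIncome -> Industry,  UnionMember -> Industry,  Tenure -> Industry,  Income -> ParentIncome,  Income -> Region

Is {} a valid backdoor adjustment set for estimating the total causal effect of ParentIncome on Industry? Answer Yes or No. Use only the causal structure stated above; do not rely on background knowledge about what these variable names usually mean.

Backdoor paths from ParentIncome to Industry (paths whose first edge points into ParentIncome):
  P1: ParentIncome <- Income -> Tenure <- UnionMember -> Industry
  P2: ParentIncome <- Income -> Tenure -> Industry
Condition 1 (no descendant of ParentIncome in the set): holds — descendants of ParentIncome are {Industry}; none are in {}.
Condition 2 (every backdoor path blocked by {}):
  P1: blocked at collider Tenure (neither it nor any descendant is in the conditioning set).
  P2: open — no interior node is in the conditioning set.
{} does not satisfy the backdoor criterion.

No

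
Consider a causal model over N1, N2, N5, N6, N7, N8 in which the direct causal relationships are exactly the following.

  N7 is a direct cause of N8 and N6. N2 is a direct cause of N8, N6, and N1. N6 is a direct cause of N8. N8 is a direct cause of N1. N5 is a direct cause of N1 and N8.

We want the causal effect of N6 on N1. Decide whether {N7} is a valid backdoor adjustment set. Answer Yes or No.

No

Backdoor paths from N6 to N1 (paths whose first edge points into N6):
  P1: N6 <- N2 -> N8 <- N5 -> N1
  P2: N6 <- N2 -> N8 -> N1
  P3: N6 <- N2 -> N1
  P4: N6 <- N7 -> N8 <- N2 -> N1
  P5: N6 <- N7 -> N8 <- N5 -> N1
  P6: N6 <- N7 -> N8 -> N1
Condition 1 (no descendant of N6 in the set): holds — descendants of N6 are {N1, N8}; none are in {N7}.
Condition 2 (every backdoor path blocked by {N7}):
  P1: blocked at collider N8 (neither it nor any descendant is in the conditioning set).
  P2: open — no interior node is in the conditioning set.
  P3: open — no interior node is in the conditioning set.
  P4: blocked at fork node N7 ∈ conditioning set.
  P5: blocked at fork node N7 ∈ conditioning set.
  P6: blocked at fork node N7 ∈ conditioning set.
{N7} does not satisfy the backdoor criterion.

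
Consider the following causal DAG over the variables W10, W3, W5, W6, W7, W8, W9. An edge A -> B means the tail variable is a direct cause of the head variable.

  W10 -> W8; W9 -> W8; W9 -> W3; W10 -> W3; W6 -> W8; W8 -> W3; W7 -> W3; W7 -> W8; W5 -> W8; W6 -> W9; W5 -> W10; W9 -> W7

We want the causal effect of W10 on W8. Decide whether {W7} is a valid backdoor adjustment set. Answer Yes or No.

No

Backdoor paths from W10 to W8 (paths whose first edge points into W10):
  P1: W10 <- W5 -> W8
Condition 1 (no descendant of W10 in the set): holds — descendants of W10 are {W3, W8}; none are in {W7}.
Condition 2 (every backdoor path blocked by {W7}):
  P1: open — no interior node is in the conditioning set.
{W7} does not satisfy the backdoor criterion.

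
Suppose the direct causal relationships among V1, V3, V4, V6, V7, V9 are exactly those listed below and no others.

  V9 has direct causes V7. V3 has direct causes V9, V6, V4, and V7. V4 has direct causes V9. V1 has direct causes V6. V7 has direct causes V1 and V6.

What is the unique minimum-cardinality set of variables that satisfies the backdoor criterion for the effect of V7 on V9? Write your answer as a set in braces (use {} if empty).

Variables eligible for adjustment (non-descendants of V7, excluding V7 and V9): {V1, V6}.
Backdoor paths from V7 to V9:
  P1: V7 <- V6 -> V3 <- V9
  P2: V7 <- V6 -> V3 <- V4 <- V9
  P3: V7 <- V1 <- V6 -> V3 <- V9
  P4: V7 <- V1 <- V6 -> V3 <- V4 <- V9
Each backdoor path contains an unconditioned collider, so every path is already blocked with the empty conditioning set:
  P1: blocked at collider V3 (neither it nor any descendant is in the conditioning set).
  P2: blocked at collider V3 (neither it nor any descendant is in the conditioning set).
  P3: blocked at collider V3 (neither it nor any descendant is in the conditioning set).
  P4: blocked at collider V3 (neither it nor any descendant is in the conditioning set).
The empty set is therefore the unique smallest valid set.

{}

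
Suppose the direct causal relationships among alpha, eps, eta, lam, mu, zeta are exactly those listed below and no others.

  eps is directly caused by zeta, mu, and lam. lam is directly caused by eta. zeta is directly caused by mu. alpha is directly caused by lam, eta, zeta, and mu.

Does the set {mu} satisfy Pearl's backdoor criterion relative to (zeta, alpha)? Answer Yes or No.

Yes

Backdoor paths from zeta to alpha (paths whose first edge points into zeta):
  P1: zeta <- mu -> eps <- lam <- eta -> alpha
  P2: zeta <- mu -> eps <- lam -> alpha
  P3: zeta <- mu -> alpha
Condition 1 (no descendant of zeta in the set): holds — descendants of zeta are {alpha, eps}; none are in {mu}.
Condition 2 (every backdoor path blocked by {mu}):
  P1: blocked at fork node mu ∈ conditioning set.
  P2: blocked at fork node mu ∈ conditioning set.
  P3: blocked at fork node mu ∈ conditioning set.
{mu} satisfies the backdoor criterion.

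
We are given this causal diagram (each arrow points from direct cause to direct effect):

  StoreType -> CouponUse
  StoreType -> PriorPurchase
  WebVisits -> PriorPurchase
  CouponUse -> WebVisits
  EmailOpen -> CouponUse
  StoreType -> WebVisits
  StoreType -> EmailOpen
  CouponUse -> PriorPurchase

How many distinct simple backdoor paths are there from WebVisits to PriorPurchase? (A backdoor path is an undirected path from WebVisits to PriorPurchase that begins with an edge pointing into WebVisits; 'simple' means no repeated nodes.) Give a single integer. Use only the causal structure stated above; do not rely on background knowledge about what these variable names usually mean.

A backdoor path from WebVisits to PriorPurchase is any simple undirected path whose first edge points into WebVisits (i.e. leaves WebVisits via a parent).
Parents of WebVisits: {CouponUse, StoreType}.
Enumerating:
  P1: WebVisits <- StoreType -> EmailOpen -> CouponUse -> PriorPurchase
  P2: WebVisits <- StoreType -> CouponUse -> PriorPurchase
  P3: WebVisits <- StoreType -> PriorPurchase
  P4: WebVisits <- CouponUse <- StoreType -> PriorPurchase
  P5: WebVisits <- CouponUse <- EmailOpen <- StoreType -> PriorPurchase
  P6: WebVisits <- CouponUse -> PriorPurchase
That exhausts the simple backdoor paths. Count: 6.

6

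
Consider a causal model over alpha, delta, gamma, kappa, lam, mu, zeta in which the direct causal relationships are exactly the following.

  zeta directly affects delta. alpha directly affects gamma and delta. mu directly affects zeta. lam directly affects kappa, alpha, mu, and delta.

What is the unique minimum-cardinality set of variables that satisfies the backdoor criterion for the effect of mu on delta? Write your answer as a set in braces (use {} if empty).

Variables eligible for adjustment (non-descendants of mu, excluding mu and delta): {alpha, gamma, kappa, lam}.
Backdoor paths from mu to delta:
  P1: mu <- lam -> alpha -> delta
  P2: mu <- lam -> delta
The empty set is not sufficient: P1 (mu <- lam -> alpha -> delta) has no collider blocking it and no conditioned non-collider, so it is open.
Try {lam}:
  P1: blocked at fork node lam ∈ conditioning set.
  P2: blocked at fork node lam ∈ conditioning set.
{lam} contains no descendant of mu and blocks every backdoor path.
No other singleton works — e.g. {kappa} leaves P1 open — so {lam} is the unique smallest valid adjustment set.

{lam}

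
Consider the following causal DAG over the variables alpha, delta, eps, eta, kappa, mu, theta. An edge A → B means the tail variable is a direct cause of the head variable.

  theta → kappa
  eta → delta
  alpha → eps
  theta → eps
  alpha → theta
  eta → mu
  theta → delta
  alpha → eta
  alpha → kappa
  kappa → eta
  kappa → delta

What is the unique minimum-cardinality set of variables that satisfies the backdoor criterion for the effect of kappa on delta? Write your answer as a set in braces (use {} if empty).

{alpha, theta}

Variables eligible for adjustment (non-descendants of kappa, excluding kappa and delta): {alpha, eps, theta}.
Backdoor paths from kappa to delta:
  P1: kappa <- alpha -> theta -> delta
  P2: kappa <- alpha -> eps <- theta -> delta
  P3: kappa <- alpha -> eta -> delta
  P4: kappa <- theta <- alpha -> eta -> delta
  P5: kappa <- theta -> eps <- alpha -> eta -> delta
  P6: kappa <- theta -> delta
The empty set is not sufficient: P1 (kappa <- alpha -> theta -> delta) has no collider blocking it and no conditioned non-collider, so it is open.
Try {alpha, theta}:
  P1: blocked at fork node alpha ∈ conditioning set.
  P2: blocked at fork node alpha ∈ conditioning set.
  P3: blocked at fork node alpha ∈ conditioning set.
  P4: blocked at chain node theta ∈ conditioning set.
  P5: blocked at fork node theta ∈ conditioning set.
  P6: blocked at fork node theta ∈ conditioning set.
{alpha, theta} contains no descendant of kappa and blocks every backdoor path.
Every element of {alpha, theta} is needed (dropping alpha leaves P3 open; dropping theta leaves P6 open), so no proper subset is valid.
Among all size-2 subsets of the eligible variables, only {alpha, theta} blocks every backdoor path, so it is the unique smallest valid adjustment set.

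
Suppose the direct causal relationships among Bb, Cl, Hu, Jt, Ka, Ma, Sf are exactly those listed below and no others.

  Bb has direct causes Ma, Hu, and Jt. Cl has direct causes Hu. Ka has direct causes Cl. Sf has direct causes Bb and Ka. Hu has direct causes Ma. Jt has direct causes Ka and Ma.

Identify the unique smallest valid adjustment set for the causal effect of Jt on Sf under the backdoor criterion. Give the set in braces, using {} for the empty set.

Variables eligible for adjustment (non-descendants of Jt, excluding Jt and Sf): {Cl, Hu, Ka, Ma}.
Backdoor paths from Jt to Sf:
  P1: Jt <- Ma -> Hu -> Cl -> Ka -> Sf
  P2: Jt <- Ma -> Hu -> Bb -> Sf
  P3: Jt <- Ma -> Bb <- Hu -> Cl -> Ka -> Sf
  P4: Jt <- Ma -> Bb -> Sf
  P5: Jt <- Ka <- Cl <- Hu <- Ma -> Bb -> Sf
  P6: Jt <- Ka <- Cl <- Hu -> Bb -> Sf
  P7: Jt <- Ka -> Sf
The empty set is not sufficient: P1 (Jt <- Ma -> Hu -> Cl -> Ka -> Sf) has no collider blocking it and no conditioned non-collider, so it is open.
Try {Ka, Ma}:
  P1: blocked at fork node Ma ∈ conditioning set.
  P2: blocked at fork node Ma ∈ conditioning set.
  P3: blocked at fork node Ma ∈ conditioning set.
  P4: blocked at fork node Ma ∈ conditioning set.
  P5: blocked at chain node Ka ∈ conditioning set.
  P6: blocked at chain node Ka ∈ conditioning set.
  P7: blocked at fork node Ka ∈ conditioning set.
{Ka, Ma} contains no descendant of Jt and blocks every backdoor path.
Every element of {Ka, Ma} is needed (dropping Ka leaves P6 open; dropping Ma leaves P2 open), so no proper subset is valid.
Among all size-2 subsets of the eligible variables, only {Ka, Ma} blocks every backdoor path, so it is the unique smallest valid adjustment set.

{Ka, Ma}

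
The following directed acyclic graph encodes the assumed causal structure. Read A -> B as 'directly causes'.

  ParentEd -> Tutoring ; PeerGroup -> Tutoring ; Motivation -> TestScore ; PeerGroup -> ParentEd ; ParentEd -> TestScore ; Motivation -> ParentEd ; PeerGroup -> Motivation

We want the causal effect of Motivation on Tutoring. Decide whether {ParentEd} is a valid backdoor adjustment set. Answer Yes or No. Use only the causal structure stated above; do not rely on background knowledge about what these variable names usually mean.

Backdoor paths from Motivation to Tutoring (paths whose first edge points into Motivation):
  P1: Motivation <- PeerGroup -> ParentEd -> Tutoring
  P2: Motivation <- PeerGroup -> Tutoring
Condition 1 (no descendant of Motivation in the set): FAILS — ParentEd is a descendant of Motivation.
Condition 2 (every backdoor path blocked by {ParentEd}):
  P1: blocked at chain node ParentEd ∈ conditioning set.
  P2: open — no interior node is in the conditioning set.
{ParentEd} does not satisfy the backdoor criterion.

No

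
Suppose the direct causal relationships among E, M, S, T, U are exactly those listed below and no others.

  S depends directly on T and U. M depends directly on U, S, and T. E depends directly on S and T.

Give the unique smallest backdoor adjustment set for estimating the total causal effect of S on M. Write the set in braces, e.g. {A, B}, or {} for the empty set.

Variables eligible for adjustment (non-descendants of S, excluding S and M): {T, U}.
Backdoor paths from S to M:
  P1: S <- T -> M
  P2: S <- U -> M
The empty set is not sufficient: P1 (S <- T -> M) has no collider blocking it and no conditioned non-collider, so it is open.
Try {T, U}:
  P1: blocked at fork node T ∈ conditioning set.
  P2: blocked at fork node U ∈ conditioning set.
{T, U} contains no descendant of S and blocks every backdoor path.
Every element of {T, U} is needed (dropping T leaves P1 open; dropping U leaves P2 open), so no proper subset is valid.
Among all size-2 subsets of the eligible variables, only {T, U} blocks every backdoor path, so it is the unique smallest valid adjustment set.

{T, U}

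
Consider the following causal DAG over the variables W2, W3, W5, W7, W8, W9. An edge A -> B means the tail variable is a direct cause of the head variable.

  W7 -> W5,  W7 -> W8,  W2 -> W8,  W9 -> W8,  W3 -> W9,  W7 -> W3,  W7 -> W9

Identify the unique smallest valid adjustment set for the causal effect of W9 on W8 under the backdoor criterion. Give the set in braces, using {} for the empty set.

{W7}

Variables eligible for adjustment (non-descendants of W9, excluding W9 and W8): {W2, W3, W5, W7}.
Backdoor paths from W9 to W8:
  P1: W9 <- W7 -> W8
  P2: W9 <- W3 <- W7 -> W8
The empty set is not sufficient: P1 (W9 <- W7 -> W8) has no collider blocking it and no conditioned non-collider, so it is open.
Try {W7}:
  P1: blocked at fork node W7 ∈ conditioning set.
  P2: blocked at fork node W7 ∈ conditioning set.
{W7} contains no descendant of W9 and blocks every backdoor path.
No other singleton works — e.g. {W2} leaves P1 open — so {W7} is the unique smallest valid adjustment set.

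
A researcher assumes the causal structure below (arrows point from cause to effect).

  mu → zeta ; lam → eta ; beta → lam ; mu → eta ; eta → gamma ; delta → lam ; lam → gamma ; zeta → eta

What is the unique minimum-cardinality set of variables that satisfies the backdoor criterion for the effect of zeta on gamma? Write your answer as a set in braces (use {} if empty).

{mu}

Variables eligible for adjustment (non-descendants of zeta, excluding zeta and gamma): {beta, delta, lam, mu}.
Backdoor paths from zeta to gamma:
  P1: zeta <- mu -> eta <- lam -> gamma
  P2: zeta <- mu -> eta -> gamma
The empty set is not sufficient: P2 (zeta <- mu -> eta -> gamma) has no collider blocking it and no conditioned non-collider, so it is open.
Try {mu}:
  P1: blocked at fork node mu ∈ conditioning set.
  P2: blocked at fork node mu ∈ conditioning set.
{mu} contains no descendant of zeta and blocks every backdoor path.
No other singleton works — e.g. {beta} leaves P2 open — so {mu} is the unique smallest valid adjustment set.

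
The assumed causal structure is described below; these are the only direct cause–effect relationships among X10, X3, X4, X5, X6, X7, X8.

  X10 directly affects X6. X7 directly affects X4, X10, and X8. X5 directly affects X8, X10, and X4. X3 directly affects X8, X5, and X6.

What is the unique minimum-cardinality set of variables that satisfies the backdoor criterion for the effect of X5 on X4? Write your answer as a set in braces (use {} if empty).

{}

Variables eligible for adjustment (non-descendants of X5, excluding X5 and X4): {X3, X7}.
Backdoor paths from X5 to X4:
  P1: X5 <- X3 -> X8 <- X7 -> X4
  P2: X5 <- X3 -> X6 <- X10 <- X7 -> X4
Each backdoor path contains an unconditioned collider, so every path is already blocked with the empty conditioning set:
  P1: blocked at collider X8 (neither it nor any descendant is in the conditioning set).
  P2: blocked at collider X6 (neither it nor any descendant is in the conditioning set).
The empty set is therefore the unique smallest valid set.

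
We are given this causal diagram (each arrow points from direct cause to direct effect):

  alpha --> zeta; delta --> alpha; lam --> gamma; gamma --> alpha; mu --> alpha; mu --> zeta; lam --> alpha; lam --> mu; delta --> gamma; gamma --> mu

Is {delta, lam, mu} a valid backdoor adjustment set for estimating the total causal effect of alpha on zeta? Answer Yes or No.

Yes

Backdoor paths from alpha to zeta (paths whose first edge points into alpha):
  P1: alpha <- delta -> gamma <- lam -> mu -> zeta
  P2: alpha <- delta -> gamma -> mu -> zeta
  P3: alpha <- lam -> gamma -> mu -> zeta
  P4: alpha <- lam -> mu -> zeta
  P5: alpha <- gamma <- lam -> mu -> zeta
  P6: alpha <- gamma -> mu -> zeta
  P7: alpha <- mu -> zeta
Condition 1 (no descendant of alpha in the set): holds — descendants of alpha are {zeta}; none are in {delta, lam, mu}.
Condition 2 (every backdoor path blocked by {delta, lam, mu}):
  P1: blocked at fork node delta ∈ conditioning set.
  P2: blocked at fork node delta ∈ conditioning set.
  P3: blocked at fork node lam ∈ conditioning set.
  P4: blocked at fork node lam ∈ conditioning set.
  P5: blocked at fork node lam ∈ conditioning set.
  P6: blocked at chain node mu ∈ conditioning set.
  P7: blocked at fork node mu ∈ conditioning set.
{delta, lam, mu} satisfies the backdoor criterion.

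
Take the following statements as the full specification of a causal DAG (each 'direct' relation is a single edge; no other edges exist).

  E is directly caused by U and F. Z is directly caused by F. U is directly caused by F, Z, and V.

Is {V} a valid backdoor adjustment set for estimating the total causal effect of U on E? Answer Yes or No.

No

Backdoor paths from U to E (paths whose first edge points into U):
  P1: U <- F -> E
  P2: U <- Z <- F -> E
Condition 1 (no descendant of U in the set): holds — descendants of U are {E}; none are in {V}.
Condition 2 (every backdoor path blocked by {V}):
  P1: open — no interior node is in the conditioning set.
  P2: open — no interior node is in the conditioning set.
{V} does not satisfy the backdoor criterion.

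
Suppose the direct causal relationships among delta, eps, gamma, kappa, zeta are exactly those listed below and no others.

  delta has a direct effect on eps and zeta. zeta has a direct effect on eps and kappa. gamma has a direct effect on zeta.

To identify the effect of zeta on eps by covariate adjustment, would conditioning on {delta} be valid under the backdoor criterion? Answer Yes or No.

Backdoor paths from zeta to eps (paths whose first edge points into zeta):
  P1: zeta <- delta -> eps
Condition 1 (no descendant of zeta in the set): holds — descendants of zeta are {eps, kappa}; none are in {delta}.
Condition 2 (every backdoor path blocked by {delta}):
  P1: blocked at fork node delta ∈ conditioning set.
{delta} satisfies the backdoor criterion.

Yes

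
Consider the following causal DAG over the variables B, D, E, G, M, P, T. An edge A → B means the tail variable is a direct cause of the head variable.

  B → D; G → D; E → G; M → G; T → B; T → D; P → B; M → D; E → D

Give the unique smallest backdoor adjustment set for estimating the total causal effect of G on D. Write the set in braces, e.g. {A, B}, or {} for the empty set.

Variables eligible for adjustment (non-descendants of G, excluding G and D): {B, E, M, P, T}.
Backdoor paths from G to D:
  P1: G <- E -> D
  P2: G <- M -> D
The empty set is not sufficient: P1 (G <- E -> D) has no collider blocking it and no conditioned non-collider, so it is open.
Try {E, M}:
  P1: blocked at fork node E ∈ conditioning set.
  P2: blocked at fork node M ∈ conditioning set.
{E, M} contains no descendant of G and blocks every backdoor path.
Every element of {E, M} is needed (dropping E leaves P1 open; dropping M leaves P2 open), so no proper subset is valid.
Among all size-2 subsets of the eligible variables, only {E, M} blocks every backdoor path, so it is the unique smallest valid adjustment set.

{E, M}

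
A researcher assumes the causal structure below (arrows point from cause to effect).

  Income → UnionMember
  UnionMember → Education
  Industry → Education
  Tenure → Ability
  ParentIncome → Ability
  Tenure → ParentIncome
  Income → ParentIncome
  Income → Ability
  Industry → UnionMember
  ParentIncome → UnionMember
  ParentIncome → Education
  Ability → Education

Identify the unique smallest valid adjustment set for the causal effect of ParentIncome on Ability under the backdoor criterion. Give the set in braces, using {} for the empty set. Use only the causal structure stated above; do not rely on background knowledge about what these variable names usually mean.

Variables eligible for adjustment (non-descendants of ParentIncome, excluding ParentIncome and Ability): {Income, Industry, Tenure}.
Backdoor paths from ParentIncome to Ability:
  P1: ParentIncome <- Tenure -> Ability
  P2: ParentIncome <- Income -> Ability
  P3: ParentIncome <- Income -> UnionMember <- Industry -> Education <- Ability
  P4: ParentIncome <- Income -> UnionMember -> Education <- Ability
The empty set is not sufficient: P1 (ParentIncome <- Tenure -> Ability) has no collider blocking it and no conditioned non-collider, so it is open.
Try {Income, Tenure}:
  P1: blocked at fork node Tenure ∈ conditioning set.
  P2: blocked at fork node Income ∈ conditioning set.
  P3: blocked at fork node Income ∈ conditioning set.
  P4: blocked at fork node Income ∈ conditioning set.
{Income, Tenure} contains no descendant of ParentIncome and blocks every backdoor path.
Every element of {Income, Tenure} is needed (dropping Income leaves P2 open; dropping Tenure leaves P1 open), so no proper subset is valid.
Among all size-2 subsets of the eligible variables, only {Income, Tenure} blocks every backdoor path, so it is the unique smallest valid adjustment set.

{Income, Tenure}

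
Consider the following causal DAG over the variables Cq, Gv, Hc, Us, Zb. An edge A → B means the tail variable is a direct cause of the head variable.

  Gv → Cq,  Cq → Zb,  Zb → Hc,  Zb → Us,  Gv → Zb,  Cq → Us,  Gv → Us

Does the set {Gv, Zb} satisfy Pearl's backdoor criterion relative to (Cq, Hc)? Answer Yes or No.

No

Backdoor paths from Cq to Hc (paths whose first edge points into Cq):
  P1: Cq <- Gv -> Zb -> Hc
  P2: Cq <- Gv -> Us <- Zb -> Hc
Condition 1 (no descendant of Cq in the set): FAILS — Zb is a descendant of Cq.
Condition 2 (every backdoor path blocked by {Gv, Zb}):
  P1: blocked at fork node Gv ∈ conditioning set.
  P2: blocked at fork node Gv ∈ conditioning set.
{Gv, Zb} does not satisfy the backdoor criterion.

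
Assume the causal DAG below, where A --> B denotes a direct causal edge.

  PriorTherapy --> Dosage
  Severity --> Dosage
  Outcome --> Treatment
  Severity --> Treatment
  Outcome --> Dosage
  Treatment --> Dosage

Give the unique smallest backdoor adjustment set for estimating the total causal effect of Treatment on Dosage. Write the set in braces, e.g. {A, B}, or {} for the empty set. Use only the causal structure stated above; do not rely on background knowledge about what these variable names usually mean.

{Outcome, Severity}

Variables eligible for adjustment (non-descendants of Treatment, excluding Treatment and Dosage): {Outcome, PriorTherapy, Severity}.
Backdoor paths from Treatment to Dosage:
  P1: Treatment <- Outcome -> Dosage
  P2: Treatment <- Severity -> Dosage
The empty set is not sufficient: P1 (Treatment <- Outcome -> Dosage) has no collider blocking it and no conditioned non-collider, so it is open.
Try {Outcome, Severity}:
  P1: blocked at fork node Outcome ∈ conditioning set.
  P2: blocked at fork node Severity ∈ conditioning set.
{Outcome, Severity} contains no descendant of Treatment and blocks every backdoor path.
Every element of {Outcome, Severity} is needed (dropping Outcome leaves P1 open; dropping Severity leaves P2 open), so no proper subset is valid.
Among all size-2 subsets of the eligible variables, only {Outcome, Severity} blocks every backdoor path, so it is the unique smallest valid adjustment set.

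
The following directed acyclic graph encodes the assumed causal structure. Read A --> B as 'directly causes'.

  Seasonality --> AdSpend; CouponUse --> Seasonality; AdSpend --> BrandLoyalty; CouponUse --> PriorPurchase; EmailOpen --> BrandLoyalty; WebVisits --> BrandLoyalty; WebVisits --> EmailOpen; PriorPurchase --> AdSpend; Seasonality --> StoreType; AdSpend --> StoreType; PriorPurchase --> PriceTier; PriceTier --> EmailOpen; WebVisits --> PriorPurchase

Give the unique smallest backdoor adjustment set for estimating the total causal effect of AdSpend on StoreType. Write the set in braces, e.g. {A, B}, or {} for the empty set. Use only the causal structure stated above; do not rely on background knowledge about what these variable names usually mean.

{Seasonality}

Variables eligible for adjustment (non-descendants of AdSpend, excluding AdSpend and StoreType): {CouponUse, EmailOpen, PriceTier, PriorPurchase, Seasonality, WebVisits}.
Backdoor paths from AdSpend to StoreType:
  P1: AdSpend <- PriorPurchase <- CouponUse -> Seasonality -> StoreType
  P2: AdSpend <- Seasonality -> StoreType
The empty set is not sufficient: P1 (AdSpend <- PriorPurchase <- CouponUse -> Seasonality -> StoreType) has no collider blocking it and no conditioned non-collider, so it is open.
Try {Seasonality}:
  P1: blocked at chain node Seasonality ∈ conditioning set.
  P2: blocked at fork node Seasonality ∈ conditioning set.
{Seasonality} contains no descendant of AdSpend and blocks every backdoor path.
No other singleton works — e.g. {WebVisits} leaves P1 open — so {Seasonality} is the unique smallest valid adjustment set.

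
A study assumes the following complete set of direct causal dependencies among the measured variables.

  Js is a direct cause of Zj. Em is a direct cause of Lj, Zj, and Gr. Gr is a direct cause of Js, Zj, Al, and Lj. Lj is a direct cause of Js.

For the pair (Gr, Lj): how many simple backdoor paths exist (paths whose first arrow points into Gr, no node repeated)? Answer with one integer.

2

A backdoor path from Gr to Lj is any simple undirected path whose first edge points into Gr (i.e. leaves Gr via a parent).
Parents of Gr: {Em}.
Enumerating:
  P1: Gr <- Em -> Lj
  P2: Gr <- Em -> Zj <- Js <- Lj
That exhausts the simple backdoor paths. Count: 2.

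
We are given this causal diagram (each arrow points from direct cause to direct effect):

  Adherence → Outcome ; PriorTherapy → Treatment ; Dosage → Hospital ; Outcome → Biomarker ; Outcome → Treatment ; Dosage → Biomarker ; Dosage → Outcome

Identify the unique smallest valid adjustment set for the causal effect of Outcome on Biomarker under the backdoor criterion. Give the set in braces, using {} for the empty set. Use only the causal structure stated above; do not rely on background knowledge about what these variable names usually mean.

Variables eligible for adjustment (non-descendants of Outcome, excluding Outcome and Biomarker): {Adherence, Dosage, Hospital, PriorTherapy}.
Backdoor paths from Outcome to Biomarker:
  P1: Outcome <- Dosage -> Biomarker
The empty set is not sufficient: P1 (Outcome <- Dosage -> Biomarker) has no collider blocking it and no conditioned non-collider, so it is open.
Try {Dosage}:
  P1: blocked at fork node Dosage ∈ conditioning set.
{Dosage} contains no descendant of Outcome and blocks every backdoor path.
No other singleton works — e.g. {Hospital} leaves P1 open — so {Dosage} is the unique smallest valid adjustment set.

{Dosage}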